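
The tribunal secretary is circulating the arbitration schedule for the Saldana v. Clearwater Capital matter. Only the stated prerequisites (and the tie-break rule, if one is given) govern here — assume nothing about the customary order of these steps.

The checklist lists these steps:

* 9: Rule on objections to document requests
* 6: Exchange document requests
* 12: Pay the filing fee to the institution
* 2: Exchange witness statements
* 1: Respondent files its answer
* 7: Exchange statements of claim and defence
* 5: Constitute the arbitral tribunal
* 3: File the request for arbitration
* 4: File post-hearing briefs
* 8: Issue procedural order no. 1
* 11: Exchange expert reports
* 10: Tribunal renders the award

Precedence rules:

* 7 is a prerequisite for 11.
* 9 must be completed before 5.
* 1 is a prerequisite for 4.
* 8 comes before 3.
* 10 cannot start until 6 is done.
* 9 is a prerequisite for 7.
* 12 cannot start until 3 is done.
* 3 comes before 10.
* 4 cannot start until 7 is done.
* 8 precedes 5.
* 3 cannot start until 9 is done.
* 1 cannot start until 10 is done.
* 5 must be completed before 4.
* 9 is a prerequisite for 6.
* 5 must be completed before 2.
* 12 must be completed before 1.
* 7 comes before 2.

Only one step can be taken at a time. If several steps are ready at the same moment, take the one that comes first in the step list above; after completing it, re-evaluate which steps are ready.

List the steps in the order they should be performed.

9, 6, 7, 8, 5, 2, 3, 12, 11, 10, 1, 4

Nothing is required for 9 and 8. 9 is listed earlier → 9 first.
6 and 7 now also ready, so the ready set is {6, 7, 8}; 6 is listed earlier → 6.
7 and 8 are both available; 7 is listed earlier → 7.
Now 8 and 11 have their prerequisites met. 8 is listed earlier, so 8 next.
5 and 3 now also ready, so the ready set is {5, 3, 11}; 5 is listed earlier → 5.
Ready: 2, 3 and 11. 2 is listed earlier → 2.
Now 3 and 11 have their prerequisites met. 3 is listed earlier, so 3 next.
12, 11 and 10 are all available; 12 is listed earlier → 12.
Ready: 11 and 10. 11 is listed earlier → 11.
That leaves 10 as the only ready step → 10.
That leaves 1 as the only ready step → 1.
4 needed 1, 7 and 5, now all done → 4.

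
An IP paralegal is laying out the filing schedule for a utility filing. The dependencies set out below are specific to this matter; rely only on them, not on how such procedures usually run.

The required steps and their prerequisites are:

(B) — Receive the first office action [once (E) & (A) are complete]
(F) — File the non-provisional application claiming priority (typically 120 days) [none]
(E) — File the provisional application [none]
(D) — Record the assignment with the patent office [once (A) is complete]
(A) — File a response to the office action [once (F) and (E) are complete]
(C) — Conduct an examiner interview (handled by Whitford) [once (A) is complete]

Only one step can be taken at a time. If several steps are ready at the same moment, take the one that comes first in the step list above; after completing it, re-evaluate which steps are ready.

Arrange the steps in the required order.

(F) and (E) have no prerequisites; (F) is listed earlier, so (F) is first.
That leaves (E) as the only ready step → (E).
(A) needed (F) and (E), now all done → (A).
Ready: (B), (D) and (C). (B) is listed earlier → (B).
Now (D) and (C) have their prerequisites met. (D) is listed earlier, so (D) next.
(C) is the only step now ready → (C).

(F) → (E) → (A) → (B) → (D) → (C)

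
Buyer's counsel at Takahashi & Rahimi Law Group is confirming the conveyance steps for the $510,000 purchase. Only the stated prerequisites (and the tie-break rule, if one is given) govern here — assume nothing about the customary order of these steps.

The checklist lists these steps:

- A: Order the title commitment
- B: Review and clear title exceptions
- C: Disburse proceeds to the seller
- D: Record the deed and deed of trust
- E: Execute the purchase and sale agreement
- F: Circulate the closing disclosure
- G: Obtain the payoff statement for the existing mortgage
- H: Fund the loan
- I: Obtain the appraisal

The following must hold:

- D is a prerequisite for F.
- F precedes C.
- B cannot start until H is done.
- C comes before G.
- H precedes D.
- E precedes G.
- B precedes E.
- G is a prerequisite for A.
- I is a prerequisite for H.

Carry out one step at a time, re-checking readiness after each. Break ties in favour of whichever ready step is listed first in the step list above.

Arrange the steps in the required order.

I → H → B → D → E → F → C → G → A

I has no prerequisites → I first.
H is the only step now ready → H.
B and D are both available; B is listed earlier → B.
E now also ready, so the ready set is {D, E}; D is listed earlier → D.
E and F are both available; E is listed earlier → E.
F is the only step now ready → F.
C needed F, now all done → C.
G needed C and E, now all done → G.
That leaves A as the only ready step → A.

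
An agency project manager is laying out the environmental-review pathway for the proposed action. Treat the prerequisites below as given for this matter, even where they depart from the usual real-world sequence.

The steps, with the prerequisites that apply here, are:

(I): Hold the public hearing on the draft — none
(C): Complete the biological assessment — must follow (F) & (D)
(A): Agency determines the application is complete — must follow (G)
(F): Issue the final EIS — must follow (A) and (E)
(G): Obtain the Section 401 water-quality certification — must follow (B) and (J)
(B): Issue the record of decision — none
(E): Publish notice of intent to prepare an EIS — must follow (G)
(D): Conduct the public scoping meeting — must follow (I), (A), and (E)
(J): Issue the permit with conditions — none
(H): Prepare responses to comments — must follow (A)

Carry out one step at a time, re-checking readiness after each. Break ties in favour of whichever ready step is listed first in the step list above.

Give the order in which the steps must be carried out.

(I), (B) and (J) have no prerequisites; (I) is listed earlier, so (I) is first.
(B) and (J) are both available; (B) is listed earlier → (B).
That leaves (J) as the only ready step → (J).
Next only (G) has its prerequisites met → (G).
Ready: (A) and (E). (A) is listed earlier → (A).
(H) now also ready, so the ready set is {(E), (H)}; (E) is listed earlier → (E).
(F) and (D) now also ready, so the ready set is {(F), (D), (H)}; (F) is listed earlier → (F).
Now (D) and (H) have their prerequisites met. (D) is listed earlier, so (D) next.
Now (C) and (H) have their prerequisites met. (C) is listed earlier, so (C) next.
(H) is the only step now ready → (H).

(I), (B), (J), (G), (A), (E), (F), (D), (C), (H)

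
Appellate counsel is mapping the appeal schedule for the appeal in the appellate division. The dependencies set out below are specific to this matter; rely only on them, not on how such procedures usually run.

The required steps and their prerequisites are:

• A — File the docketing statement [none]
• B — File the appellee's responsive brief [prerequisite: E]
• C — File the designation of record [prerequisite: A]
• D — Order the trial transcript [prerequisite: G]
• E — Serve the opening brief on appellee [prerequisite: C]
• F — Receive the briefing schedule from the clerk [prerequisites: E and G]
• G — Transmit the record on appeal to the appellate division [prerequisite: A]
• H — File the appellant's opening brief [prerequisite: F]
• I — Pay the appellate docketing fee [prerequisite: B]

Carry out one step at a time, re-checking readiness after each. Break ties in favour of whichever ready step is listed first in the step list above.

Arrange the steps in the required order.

A C E B G D F H I

A is the only step with nothing outstanding, so it goes first.
C and G are both available; C is listed earlier → C.
Now E and G have their prerequisites met. E is listed earlier, so E next.
Now B and G have their prerequisites met. B is listed earlier, so B next.
I now also ready, so the ready set is {G, I}; G is listed earlier → G.
D and F now also ready, so the ready set is {D, F, I}; D is listed earlier → D.
Now F and I have their prerequisites met. F is listed earlier, so F next.
Ready: H and I. H is listed earlier → H.
That leaves I as the only ready step → I.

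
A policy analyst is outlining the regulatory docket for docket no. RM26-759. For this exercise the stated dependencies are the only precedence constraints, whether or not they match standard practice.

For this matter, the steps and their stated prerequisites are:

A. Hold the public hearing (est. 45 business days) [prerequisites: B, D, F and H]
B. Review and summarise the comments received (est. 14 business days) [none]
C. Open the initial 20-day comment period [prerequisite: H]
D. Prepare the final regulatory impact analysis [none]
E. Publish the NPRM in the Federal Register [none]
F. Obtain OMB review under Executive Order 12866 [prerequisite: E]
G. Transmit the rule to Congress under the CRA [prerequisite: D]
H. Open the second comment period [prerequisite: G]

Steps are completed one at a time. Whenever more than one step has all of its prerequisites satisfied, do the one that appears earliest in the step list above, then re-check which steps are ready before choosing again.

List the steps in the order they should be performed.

B → D → E → F → G → H → A → C

B, D and E have no prerequisites; B is listed earlier, so B is first.
D and E are both available; D is listed earlier → D.
G now also ready, so the ready set is {E, G}; E is listed earlier → E.
F now also ready, so the ready set is {F, G}; F is listed earlier → F.
G needed D, now all done → G.
That leaves H as the only ready step → H.
Now A and C have their prerequisites met. A is listed earlier, so A next.
That leaves C as the only ready step → C.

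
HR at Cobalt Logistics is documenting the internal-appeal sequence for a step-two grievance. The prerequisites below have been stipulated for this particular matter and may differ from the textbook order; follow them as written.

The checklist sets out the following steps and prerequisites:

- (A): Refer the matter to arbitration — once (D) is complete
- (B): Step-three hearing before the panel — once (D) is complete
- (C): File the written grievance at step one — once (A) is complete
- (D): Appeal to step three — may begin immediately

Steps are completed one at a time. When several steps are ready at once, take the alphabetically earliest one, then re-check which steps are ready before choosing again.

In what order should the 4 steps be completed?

Only (D) has no prerequisites, so it is first.
(A) and (B) are both available; (A) has the earlier label → (A).
(C) now also ready, so the ready set is {(B), (C)}; (B) has the earlier label → (B).
(C) needed (A), now all done → (C).

(D), (A), (B), (C)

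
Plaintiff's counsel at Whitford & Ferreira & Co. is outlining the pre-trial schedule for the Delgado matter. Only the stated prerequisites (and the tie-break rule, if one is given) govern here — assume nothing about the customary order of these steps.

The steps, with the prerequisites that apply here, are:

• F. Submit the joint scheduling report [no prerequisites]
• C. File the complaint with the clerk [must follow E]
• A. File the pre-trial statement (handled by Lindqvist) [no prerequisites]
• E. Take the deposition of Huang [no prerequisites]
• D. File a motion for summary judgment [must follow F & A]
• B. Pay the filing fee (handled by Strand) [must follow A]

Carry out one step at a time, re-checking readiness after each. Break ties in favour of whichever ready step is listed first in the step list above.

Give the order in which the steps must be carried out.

F A E C D B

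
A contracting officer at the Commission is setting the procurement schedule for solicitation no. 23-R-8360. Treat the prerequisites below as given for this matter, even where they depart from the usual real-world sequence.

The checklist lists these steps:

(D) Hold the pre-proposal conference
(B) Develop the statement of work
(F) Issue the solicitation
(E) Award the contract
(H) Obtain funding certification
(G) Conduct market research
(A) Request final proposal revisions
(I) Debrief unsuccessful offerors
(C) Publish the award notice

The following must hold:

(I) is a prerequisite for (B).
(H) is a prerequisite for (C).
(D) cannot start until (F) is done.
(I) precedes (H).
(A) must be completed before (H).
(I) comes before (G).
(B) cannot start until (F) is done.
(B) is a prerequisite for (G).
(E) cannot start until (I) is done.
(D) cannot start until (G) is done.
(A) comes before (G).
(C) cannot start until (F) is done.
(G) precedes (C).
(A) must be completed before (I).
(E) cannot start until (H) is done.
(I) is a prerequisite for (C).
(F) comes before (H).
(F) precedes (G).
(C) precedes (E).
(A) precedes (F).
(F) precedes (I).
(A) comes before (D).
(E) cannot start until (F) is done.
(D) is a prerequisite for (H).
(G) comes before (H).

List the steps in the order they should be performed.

(A) → (F) → (I) → (B) → (G) → (D) → (H) → (C) → (E)

(A) has no prerequisites → (A) first.
Next only (F) has its prerequisites met → (F).
That leaves (I) as the only ready step → (I).
(B) needed (F) and (I), now all done → (B).
Next only (G) has its prerequisites met → (G).
(D) needed (F), (G) and (A), now all done → (D).
(H) is the only step now ready → (H).
(C) needed (F), (H), (G) and (I), now all done → (C).
Next only (E) has its prerequisites met → (E).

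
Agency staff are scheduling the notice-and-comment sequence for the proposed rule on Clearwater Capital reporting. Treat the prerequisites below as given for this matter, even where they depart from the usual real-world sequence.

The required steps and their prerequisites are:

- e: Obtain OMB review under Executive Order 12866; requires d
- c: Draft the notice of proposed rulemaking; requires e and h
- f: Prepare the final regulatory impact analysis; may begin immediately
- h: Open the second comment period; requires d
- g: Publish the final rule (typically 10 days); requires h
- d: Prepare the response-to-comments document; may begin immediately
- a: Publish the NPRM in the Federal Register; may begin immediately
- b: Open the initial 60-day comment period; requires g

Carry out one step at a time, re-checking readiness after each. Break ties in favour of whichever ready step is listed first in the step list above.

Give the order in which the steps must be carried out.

f d e h c g a b

f, d and a have no prerequisites; f is listed earlier, so f is first.
Now d and a have their prerequisites met. d is listed earlier, so d next.
Ready: e, h and a. e is listed earlier → e.
h and a are both available; h is listed earlier → h.
c and g now also ready, so the ready set is {c, g, a}; c is listed earlier → c.
g and a are both available; g is listed earlier → g.
Ready: a and b. a is listed earlier → a.
b is the only step now ready → b.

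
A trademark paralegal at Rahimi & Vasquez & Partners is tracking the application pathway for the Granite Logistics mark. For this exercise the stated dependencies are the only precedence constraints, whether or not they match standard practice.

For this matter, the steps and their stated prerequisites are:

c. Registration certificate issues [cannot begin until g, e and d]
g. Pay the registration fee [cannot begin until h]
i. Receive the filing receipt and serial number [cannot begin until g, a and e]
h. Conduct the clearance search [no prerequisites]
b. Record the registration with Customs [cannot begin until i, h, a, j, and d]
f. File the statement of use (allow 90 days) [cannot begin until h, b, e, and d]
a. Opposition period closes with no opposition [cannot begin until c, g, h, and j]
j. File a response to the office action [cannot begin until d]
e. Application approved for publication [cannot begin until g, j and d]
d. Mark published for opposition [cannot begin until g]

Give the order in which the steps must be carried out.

h is the only step with nothing outstanding, so it goes first.
g needed h, now all done → g.
d needed g, now all done → d.
Next only j has its prerequisites met → j.
e needed g, j and d, now all done → e.
c needed g, e and d, now all done → c.
a needed c, g, h and j, now all done → a.
Next only i has its prerequisites met → i.
That leaves b as the only ready step → b.
f needed h, b, e and d, now all done → f.

h g d j e c a i b f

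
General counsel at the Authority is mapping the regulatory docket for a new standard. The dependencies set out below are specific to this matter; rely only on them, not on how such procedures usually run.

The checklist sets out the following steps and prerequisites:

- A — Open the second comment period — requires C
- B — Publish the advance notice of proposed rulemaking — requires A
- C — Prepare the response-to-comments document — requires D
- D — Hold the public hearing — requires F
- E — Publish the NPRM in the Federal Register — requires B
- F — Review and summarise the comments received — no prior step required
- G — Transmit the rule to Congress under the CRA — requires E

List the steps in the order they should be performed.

F has no prerequisites → F first.
D is the only step now ready → D.
That leaves C as the only ready step → C.
Next only A has its prerequisites met → A.
B needed A, now all done → B.
E needed B, now all done → E.
That leaves G as the only ready step → G.

F, D, C, A, B, E, G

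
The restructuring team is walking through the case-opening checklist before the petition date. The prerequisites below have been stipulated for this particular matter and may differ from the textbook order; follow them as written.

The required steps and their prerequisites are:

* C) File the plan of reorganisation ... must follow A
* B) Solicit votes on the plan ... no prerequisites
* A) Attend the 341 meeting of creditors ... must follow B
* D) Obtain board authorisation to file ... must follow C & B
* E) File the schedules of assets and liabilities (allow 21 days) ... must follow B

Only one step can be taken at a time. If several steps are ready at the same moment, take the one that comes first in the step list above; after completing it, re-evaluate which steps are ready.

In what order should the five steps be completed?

B → A → C → D → E

B is the only step with nothing outstanding, so it goes first.
Now A and E have their prerequisites met. A is listed earlier, so A next.
C and E are both available; C is listed earlier → C.
Now D and E have their prerequisites met. D is listed earlier, so D next.
E needed B, now all done → E.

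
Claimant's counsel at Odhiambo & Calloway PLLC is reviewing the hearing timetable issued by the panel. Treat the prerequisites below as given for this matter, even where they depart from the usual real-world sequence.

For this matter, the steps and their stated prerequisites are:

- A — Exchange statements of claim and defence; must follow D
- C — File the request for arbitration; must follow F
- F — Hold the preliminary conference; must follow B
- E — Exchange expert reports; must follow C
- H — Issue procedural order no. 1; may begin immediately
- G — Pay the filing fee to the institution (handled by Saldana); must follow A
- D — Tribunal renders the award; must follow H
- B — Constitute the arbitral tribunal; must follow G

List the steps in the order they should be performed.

H, D, A, G, B, F, C, E

H has no prerequisites → H first.
That leaves D as the only ready step → D.
A needed D, now all done → A.
That leaves G as the only ready step → G.
Next only B has its prerequisites met → B.
F is the only step now ready → F.
Next only C has its prerequisites met → C.
E needed C, now all done → E.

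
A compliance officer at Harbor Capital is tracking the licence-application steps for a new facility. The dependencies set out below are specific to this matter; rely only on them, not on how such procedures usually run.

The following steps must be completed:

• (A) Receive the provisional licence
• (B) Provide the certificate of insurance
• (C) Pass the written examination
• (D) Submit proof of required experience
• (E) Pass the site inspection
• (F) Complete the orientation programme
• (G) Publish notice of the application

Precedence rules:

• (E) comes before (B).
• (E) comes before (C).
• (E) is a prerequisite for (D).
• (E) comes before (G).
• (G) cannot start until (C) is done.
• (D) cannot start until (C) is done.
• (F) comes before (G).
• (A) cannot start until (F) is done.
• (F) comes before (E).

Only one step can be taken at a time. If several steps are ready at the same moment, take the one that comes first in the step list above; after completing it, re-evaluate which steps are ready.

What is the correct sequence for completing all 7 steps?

(F) → (A) → (E) → (B) → (C) → (D) → (G)

(F) has no prerequisites → (F) first.
Now (A) and (E) have their prerequisites met. (A) is listed earlier, so (A) next.
(E) is the only step now ready → (E).
Ready: (B) and (C). (B) is listed earlier → (B).
Next only (C) has its prerequisites met → (C).
(D) and (G) are both available; (D) is listed earlier → (D).
That leaves (G) as the only ready step → (G).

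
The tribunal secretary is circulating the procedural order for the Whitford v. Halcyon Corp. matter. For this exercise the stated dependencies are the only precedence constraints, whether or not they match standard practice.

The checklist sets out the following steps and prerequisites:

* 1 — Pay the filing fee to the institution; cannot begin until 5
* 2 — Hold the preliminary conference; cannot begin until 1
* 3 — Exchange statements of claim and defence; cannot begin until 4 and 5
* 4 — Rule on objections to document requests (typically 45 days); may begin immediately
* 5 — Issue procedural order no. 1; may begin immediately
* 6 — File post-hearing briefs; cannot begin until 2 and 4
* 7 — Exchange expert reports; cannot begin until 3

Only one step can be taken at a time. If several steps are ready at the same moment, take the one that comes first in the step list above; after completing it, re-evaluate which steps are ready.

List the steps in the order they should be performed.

4 and 5 have no prerequisites; 4 is listed earlier, so 4 is first.
That leaves 5 as the only ready step → 5.
Now 1 and 3 have their prerequisites met. 1 is listed earlier, so 1 next.
2 now also ready, so the ready set is {2, 3}; 2 is listed earlier → 2.
Now 3 and 6 have their prerequisites met. 3 is listed earlier, so 3 next.
Now 6 and 7 have their prerequisites met. 6 is listed earlier, so 6 next.
7 needed 3, now all done → 7.

4, 5, 1, 2, 3, 6, 7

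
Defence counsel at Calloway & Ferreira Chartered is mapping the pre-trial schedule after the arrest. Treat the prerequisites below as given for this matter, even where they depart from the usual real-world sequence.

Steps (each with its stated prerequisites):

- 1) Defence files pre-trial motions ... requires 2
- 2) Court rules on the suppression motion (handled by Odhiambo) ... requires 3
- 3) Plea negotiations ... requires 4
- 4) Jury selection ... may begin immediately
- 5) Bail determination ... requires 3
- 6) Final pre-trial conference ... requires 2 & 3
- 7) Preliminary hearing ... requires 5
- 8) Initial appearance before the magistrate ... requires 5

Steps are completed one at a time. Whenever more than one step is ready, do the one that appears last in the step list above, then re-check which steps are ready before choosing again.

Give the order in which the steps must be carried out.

4, 3, 5, 8, 7, 2, 6, 1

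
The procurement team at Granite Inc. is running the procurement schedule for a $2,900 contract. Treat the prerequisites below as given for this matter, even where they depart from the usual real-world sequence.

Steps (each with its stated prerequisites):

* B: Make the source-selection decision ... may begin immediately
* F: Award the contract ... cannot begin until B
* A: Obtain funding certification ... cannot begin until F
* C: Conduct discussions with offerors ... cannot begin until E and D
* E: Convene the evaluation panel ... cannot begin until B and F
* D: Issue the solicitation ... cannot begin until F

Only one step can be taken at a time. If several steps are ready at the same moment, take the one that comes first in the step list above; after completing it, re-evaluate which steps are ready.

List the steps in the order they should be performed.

B → F → A → E → D → C

B is the only step with nothing outstanding, so it goes first.
F needed B, now all done → F.
Ready: A, E and D. A is listed earlier → A.
Ready: E and D. E is listed earlier → E.
Next only D has its prerequisites met → D.
That leaves C as the only ready step → C.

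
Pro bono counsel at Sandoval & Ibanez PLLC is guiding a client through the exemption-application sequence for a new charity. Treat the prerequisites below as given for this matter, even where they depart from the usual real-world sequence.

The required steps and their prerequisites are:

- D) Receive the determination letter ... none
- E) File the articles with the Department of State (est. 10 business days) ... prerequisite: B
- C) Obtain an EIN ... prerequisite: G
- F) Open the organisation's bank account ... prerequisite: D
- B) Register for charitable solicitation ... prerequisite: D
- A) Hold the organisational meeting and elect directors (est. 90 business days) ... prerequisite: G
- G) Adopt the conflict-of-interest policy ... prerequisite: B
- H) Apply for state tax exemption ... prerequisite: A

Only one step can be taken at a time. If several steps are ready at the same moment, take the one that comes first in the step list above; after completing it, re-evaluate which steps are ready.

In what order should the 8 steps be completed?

D, F, B, E, G, C, A, H

Only D has no prerequisites, so it is first.
Now F and B have their prerequisites met. F is listed earlier, so F next.
That leaves B as the only ready step → B.
Ready: E and G. E is listed earlier → E.
G needed B, now all done → G.
Ready: C and A. C is listed earlier → C.
That leaves A as the only ready step → A.
H is the only step now ready → H.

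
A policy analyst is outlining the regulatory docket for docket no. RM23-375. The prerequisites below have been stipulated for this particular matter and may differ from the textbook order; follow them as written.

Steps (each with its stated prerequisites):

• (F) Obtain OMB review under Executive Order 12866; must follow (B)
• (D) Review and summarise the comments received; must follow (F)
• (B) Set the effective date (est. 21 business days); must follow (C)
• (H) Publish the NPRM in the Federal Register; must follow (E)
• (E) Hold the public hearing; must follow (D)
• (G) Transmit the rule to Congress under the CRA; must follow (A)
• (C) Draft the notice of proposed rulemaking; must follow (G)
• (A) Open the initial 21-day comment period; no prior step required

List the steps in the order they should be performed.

(A) has no prerequisites → (A) first.
That leaves (G) as the only ready step → (G).
(C) needed (G), now all done → (C).
(B) is the only step now ready → (B).
(F) needed (B), now all done → (F).
(D) needed (F), now all done → (D).
(E) needed (D), now all done → (E).
Next only (H) has its prerequisites met → (H).

(A), (G), (C), (B), (F), (D), (E), (H)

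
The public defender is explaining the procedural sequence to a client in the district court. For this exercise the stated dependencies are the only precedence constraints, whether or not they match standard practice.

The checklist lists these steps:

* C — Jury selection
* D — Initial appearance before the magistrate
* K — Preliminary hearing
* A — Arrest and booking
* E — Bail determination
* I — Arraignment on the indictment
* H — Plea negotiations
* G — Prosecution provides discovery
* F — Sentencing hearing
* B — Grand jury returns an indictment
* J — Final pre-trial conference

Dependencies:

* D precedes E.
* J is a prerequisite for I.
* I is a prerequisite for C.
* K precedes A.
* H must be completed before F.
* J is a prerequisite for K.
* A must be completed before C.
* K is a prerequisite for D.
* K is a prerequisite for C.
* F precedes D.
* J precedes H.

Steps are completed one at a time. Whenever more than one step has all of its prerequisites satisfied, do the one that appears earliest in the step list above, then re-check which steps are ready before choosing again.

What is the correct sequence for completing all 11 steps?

G, B, J, K, A, I, C, H, F, D, E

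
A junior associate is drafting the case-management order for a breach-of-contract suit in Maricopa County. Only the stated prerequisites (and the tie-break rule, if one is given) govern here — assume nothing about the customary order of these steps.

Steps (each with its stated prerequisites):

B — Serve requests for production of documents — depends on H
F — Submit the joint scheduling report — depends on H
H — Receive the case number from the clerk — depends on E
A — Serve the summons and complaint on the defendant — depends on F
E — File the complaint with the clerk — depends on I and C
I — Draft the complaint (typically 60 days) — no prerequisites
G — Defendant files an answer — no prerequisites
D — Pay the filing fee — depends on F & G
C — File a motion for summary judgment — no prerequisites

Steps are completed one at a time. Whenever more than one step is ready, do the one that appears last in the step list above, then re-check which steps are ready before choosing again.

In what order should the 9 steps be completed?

C → G → I → E → H → F → D → A → B

Nothing is required for C, G and I. C is listed later → C first.
Now G and I have their prerequisites met. G is listed later, so G next.
That leaves I as the only ready step → I.
E needed C and I, now all done → E.
That leaves H as the only ready step → H.
Now F and B have their prerequisites met. F is listed later, so F next.
D and A now also ready, so the ready set is {D, A, B}; D is listed later → D.
Now A and B have their prerequisites met. A is listed later, so A next.
Next only B has its prerequisites met → B.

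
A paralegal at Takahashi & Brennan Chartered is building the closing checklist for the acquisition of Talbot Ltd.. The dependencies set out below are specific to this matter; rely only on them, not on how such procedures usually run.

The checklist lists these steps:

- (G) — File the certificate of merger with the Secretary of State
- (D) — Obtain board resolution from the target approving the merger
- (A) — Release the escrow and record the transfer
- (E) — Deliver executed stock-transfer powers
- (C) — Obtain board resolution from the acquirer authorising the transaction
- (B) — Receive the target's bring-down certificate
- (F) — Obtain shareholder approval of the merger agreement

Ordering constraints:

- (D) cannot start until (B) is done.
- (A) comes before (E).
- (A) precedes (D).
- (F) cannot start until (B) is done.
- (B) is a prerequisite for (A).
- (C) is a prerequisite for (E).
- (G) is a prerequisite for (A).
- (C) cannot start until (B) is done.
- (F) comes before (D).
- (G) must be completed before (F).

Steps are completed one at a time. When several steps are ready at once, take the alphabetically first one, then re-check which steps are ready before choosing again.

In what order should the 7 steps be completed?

(B) and (G) have no prerequisites; (B) has the earlier label, so (B) is first.
(C) now also ready, so the ready set is {(C), (G)}; (C) has the earlier label → (C).
(G) is the only step now ready → (G).
Now (A) and (F) have their prerequisites met. (A) has the earlier label, so (A) next.
Ready: (E) and (F). (E) has the earlier label → (E).
(F) needed (B) and (G), now all done → (F).
(D) is the only step now ready → (D).

(B) → (C) → (G) → (A) → (E) → (F) → (D)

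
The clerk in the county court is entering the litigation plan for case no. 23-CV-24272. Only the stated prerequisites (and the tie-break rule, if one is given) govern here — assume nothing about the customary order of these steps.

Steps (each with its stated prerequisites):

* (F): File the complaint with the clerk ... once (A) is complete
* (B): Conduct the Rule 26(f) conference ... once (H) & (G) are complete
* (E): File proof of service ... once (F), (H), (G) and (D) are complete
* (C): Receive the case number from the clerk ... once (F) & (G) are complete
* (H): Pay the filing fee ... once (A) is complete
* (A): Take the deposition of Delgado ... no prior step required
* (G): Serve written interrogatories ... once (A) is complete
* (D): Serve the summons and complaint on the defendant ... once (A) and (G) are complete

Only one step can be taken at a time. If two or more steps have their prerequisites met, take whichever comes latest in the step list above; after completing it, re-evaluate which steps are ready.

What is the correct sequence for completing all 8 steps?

(A) → (G) → (D) → (H) → (B) → (F) → (C) → (E)

(A) has no prerequisites → (A) first.
Ready: (G), (H) and (F). (G) is listed later → (G).
(D) now also ready, so the ready set is {(D), (H), (F)}; (D) is listed later → (D).
Now (H) and (F) have their prerequisites met. (H) is listed later, so (H) next.
(B) and (F) are both available; (B) is listed later → (B).
(F) is the only step now ready → (F).
Ready: (C) and (E). (C) is listed later → (C).
That leaves (E) as the only ready step → (E).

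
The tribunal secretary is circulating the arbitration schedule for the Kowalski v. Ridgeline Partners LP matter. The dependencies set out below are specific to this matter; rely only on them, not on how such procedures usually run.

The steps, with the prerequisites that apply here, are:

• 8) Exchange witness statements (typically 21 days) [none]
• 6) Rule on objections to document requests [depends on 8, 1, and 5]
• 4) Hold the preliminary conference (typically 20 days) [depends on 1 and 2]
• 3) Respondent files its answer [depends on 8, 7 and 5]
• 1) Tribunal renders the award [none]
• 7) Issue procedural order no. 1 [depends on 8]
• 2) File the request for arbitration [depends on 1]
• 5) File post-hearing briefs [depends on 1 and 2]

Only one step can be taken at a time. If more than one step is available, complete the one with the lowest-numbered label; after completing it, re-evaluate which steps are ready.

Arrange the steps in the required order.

1 2 4 5 8 6 7 3

Nothing is required for 1 and 8. 1 has the earlier label → 1 first.
2 now also ready, so the ready set is {2, 8}; 2 has the earlier label → 2.
4 and 5 now also ready, so the ready set is {4, 5, 8}; 4 has the earlier label → 4.
Ready: 5 and 8. 5 has the earlier label → 5.
That leaves 8 as the only ready step → 8.
Now 6 and 7 have their prerequisites met. 6 has the earlier label, so 6 next.
7 needed 8, now all done → 7.
3 needed 5, 7 and 8, now all done → 3.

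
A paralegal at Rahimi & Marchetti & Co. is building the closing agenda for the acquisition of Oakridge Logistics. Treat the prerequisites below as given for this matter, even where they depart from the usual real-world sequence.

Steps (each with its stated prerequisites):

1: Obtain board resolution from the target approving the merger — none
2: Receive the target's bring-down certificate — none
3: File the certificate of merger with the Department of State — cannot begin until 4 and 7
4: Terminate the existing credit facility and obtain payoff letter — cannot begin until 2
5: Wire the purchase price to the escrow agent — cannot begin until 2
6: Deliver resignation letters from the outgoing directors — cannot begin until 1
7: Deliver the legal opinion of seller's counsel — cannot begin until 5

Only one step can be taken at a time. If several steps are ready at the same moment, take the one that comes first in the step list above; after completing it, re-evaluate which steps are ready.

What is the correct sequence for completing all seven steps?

Nothing is required for 1 and 2. 1 is listed earlier → 1 first.
6 now also ready, so the ready set is {2, 6}; 2 is listed earlier → 2.
4, 5 and 6 are all available; 4 is listed earlier → 4.
5 and 6 are both available; 5 is listed earlier → 5.
Ready: 6 and 7. 6 is listed earlier → 6.
That leaves 7 as the only ready step → 7.
3 needed 4 and 7, now all done → 3.

1 2 4 5 6 7 3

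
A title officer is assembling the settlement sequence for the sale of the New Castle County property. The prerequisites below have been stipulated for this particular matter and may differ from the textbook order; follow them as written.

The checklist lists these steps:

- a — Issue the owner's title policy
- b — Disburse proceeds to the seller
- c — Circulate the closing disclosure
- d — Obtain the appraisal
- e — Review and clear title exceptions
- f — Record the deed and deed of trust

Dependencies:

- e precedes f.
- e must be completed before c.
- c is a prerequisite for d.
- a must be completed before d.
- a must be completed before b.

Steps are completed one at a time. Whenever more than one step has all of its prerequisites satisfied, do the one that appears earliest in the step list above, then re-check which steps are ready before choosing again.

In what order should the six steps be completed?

a b e c d f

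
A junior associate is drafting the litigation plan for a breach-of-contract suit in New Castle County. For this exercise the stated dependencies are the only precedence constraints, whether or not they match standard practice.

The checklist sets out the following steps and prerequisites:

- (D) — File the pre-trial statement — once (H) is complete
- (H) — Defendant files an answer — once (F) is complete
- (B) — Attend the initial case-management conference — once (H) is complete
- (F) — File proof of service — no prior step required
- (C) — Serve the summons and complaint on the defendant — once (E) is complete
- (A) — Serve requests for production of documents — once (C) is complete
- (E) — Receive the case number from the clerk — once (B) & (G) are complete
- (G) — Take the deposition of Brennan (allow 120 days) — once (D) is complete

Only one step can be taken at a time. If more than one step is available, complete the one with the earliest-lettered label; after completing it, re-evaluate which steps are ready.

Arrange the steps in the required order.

Only (F) has no prerequisites, so it is first.
(H) is the only step now ready → (H).
(B) and (D) are both available; (B) has the earlier label → (B).
That leaves (D) as the only ready step → (D).
(G) is the only step now ready → (G).
(E) needed (B) and (G), now all done → (E).
Next only (C) has its prerequisites met → (C).
That leaves (A) as the only ready step → (A).

(F), (H), (B), (D), (G), (E), (C), (A)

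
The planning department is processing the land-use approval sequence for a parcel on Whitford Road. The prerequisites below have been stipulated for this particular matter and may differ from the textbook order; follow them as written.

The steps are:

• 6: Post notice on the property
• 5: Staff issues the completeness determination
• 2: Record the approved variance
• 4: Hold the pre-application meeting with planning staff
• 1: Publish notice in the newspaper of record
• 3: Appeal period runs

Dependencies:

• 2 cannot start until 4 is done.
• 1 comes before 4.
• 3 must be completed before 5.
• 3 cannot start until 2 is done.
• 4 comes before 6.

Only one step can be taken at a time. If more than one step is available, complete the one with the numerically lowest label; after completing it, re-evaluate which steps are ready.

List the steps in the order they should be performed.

1, 4, 2, 3, 5, 6

Only 1 has no prerequisites, so it is first.
4 is the only step now ready → 4.
2 and 6 are both available; 2 has the earlier label → 2.
Ready: 3 and 6. 3 has the earlier label → 3.
Ready: 5 and 6. 5 has the earlier label → 5.
Next only 6 has its prerequisites met → 6.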